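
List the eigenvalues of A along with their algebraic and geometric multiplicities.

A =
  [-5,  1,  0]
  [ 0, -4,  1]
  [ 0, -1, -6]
λ = -5: alg = 3, geom = 1

Step 1 — factor the characteristic polynomial to read off the algebraic multiplicities:
  χ_A(x) = (x + 5)^3

Step 2 — compute geometric multiplicities via the rank-nullity identity g(λ) = n − rank(A − λI):
  rank(A − (-5)·I) = 2, so dim ker(A − (-5)·I) = n − 2 = 1

Summary:
  λ = -5: algebraic multiplicity = 3, geometric multiplicity = 1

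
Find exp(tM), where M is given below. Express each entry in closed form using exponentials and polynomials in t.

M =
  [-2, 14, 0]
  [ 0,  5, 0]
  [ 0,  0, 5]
e^{tM} =
  [exp(-2*t), 2*exp(5*t) - 2*exp(-2*t), 0]
  [0, exp(5*t), 0]
  [0, 0, exp(5*t)]

Strategy: write M = P · J · P⁻¹ where J is a Jordan canonical form, so e^{tM} = P · e^{tJ} · P⁻¹, and e^{tJ} can be computed block-by-block.

M has Jordan form
J =
  [-2, 0, 0]
  [ 0, 5, 0]
  [ 0, 0, 5]
(up to reordering of blocks).

Per-block formulas:
  For a 1×1 block at λ = 5: exp(t · [5]) = [e^(5t)].
  For a 1×1 block at λ = -2: exp(t · [-2]) = [e^(-2t)].

After assembling e^{tJ} and conjugating by P, we get:

e^{tM} =
  [exp(-2*t), 2*exp(5*t) - 2*exp(-2*t), 0]
  [0, exp(5*t), 0]
  [0, 0, exp(5*t)]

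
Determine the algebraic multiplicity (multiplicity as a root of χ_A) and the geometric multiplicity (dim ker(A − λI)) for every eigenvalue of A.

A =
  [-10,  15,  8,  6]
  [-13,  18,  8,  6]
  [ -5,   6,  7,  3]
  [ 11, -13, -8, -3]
λ = 3: alg = 4, geom = 2

Step 1 — factor the characteristic polynomial to read off the algebraic multiplicities:
  χ_A(x) = (x - 3)^4

Step 2 — compute geometric multiplicities via the rank-nullity identity g(λ) = n − rank(A − λI):
  rank(A − (3)·I) = 2, so dim ker(A − (3)·I) = n − 2 = 2

Summary:
  λ = 3: algebraic multiplicity = 4, geometric multiplicity = 2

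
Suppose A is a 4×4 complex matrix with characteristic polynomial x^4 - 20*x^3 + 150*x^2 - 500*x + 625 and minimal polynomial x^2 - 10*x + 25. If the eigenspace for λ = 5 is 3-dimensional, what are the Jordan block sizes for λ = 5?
Block sizes for λ = 5: [2, 1, 1]

Step 1 — from the characteristic polynomial, algebraic multiplicity of λ = 5 is 4. From dim ker(A − (5)·I) = 3, there are exactly 3 Jordan blocks for λ = 5.
Step 2 — from the minimal polynomial, the factor (x − 5)^2 tells us the largest block for λ = 5 has size 2.
Step 3 — with total size 4, 3 blocks, and largest block 2, the block sizes (in nonincreasing order) are [2, 1, 1].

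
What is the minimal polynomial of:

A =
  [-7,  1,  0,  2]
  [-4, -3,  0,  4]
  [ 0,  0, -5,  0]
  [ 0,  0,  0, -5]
x^2 + 10*x + 25

The characteristic polynomial is χ_A(x) = (x + 5)^4, so the eigenvalues are known. The minimal polynomial is
  m_A(x) = Π_λ (x − λ)^{k_λ}
where k_λ is the size of the *largest* Jordan block for λ (equivalently, the smallest k with (A − λI)^k v = 0 for every generalised eigenvector v of λ).

  λ = -5: largest Jordan block has size 2, contributing (x + 5)^2

So m_A(x) = (x + 5)^2 = x^2 + 10*x + 25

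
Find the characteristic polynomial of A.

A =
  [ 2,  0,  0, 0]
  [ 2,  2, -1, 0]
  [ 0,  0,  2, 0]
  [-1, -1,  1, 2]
x^4 - 8*x^3 + 24*x^2 - 32*x + 16

Expanding det(x·I − A) (e.g. by cofactor expansion or by noting that A is similar to its Jordan form J, which has the same characteristic polynomial as A) gives
  χ_A(x) = x^4 - 8*x^3 + 24*x^2 - 32*x + 16
which factors as (x - 2)^4. The eigenvalues (with algebraic multiplicities) are λ = 2 with multiplicity 4.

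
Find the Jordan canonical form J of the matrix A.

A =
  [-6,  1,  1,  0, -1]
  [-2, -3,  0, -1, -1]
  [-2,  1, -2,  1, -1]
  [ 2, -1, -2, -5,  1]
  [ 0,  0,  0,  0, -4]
J_2(-4) ⊕ J_2(-4) ⊕ J_1(-4)

The characteristic polynomial is
  det(x·I − A) = x^5 + 20*x^4 + 160*x^3 + 640*x^2 + 1280*x + 1024 = (x + 4)^5

Eigenvalues and multiplicities (the geometric multiplicity of λ is n − rank(A − λI), which equals the number of Jordan blocks for λ):
  λ = -4: algebraic multiplicity = 5, geometric multiplicity = 3

Determining the block sizes for each eigenvalue:
  λ = -4: with am = 5 and gm = 3, the partition is not yet determined (e.g. several partitions of 5 into 3 parts exist). Let N = A − (-4)·I. Computing rank(N^1) = 2, rank(N^2) = 0; the number of blocks of size ≥ j is rank(N^{j−1}) − rank(N^j), giving [3, 2]. So we have 2 block(s) of size 2, 1 block(s) of size 1 → block sizes [2, 2, 1]

Assembling the blocks gives a Jordan form
J =
  [-4,  1,  0,  0,  0]
  [ 0, -4,  0,  0,  0]
  [ 0,  0, -4,  1,  0]
  [ 0,  0,  0, -4,  0]
  [ 0,  0,  0,  0, -4]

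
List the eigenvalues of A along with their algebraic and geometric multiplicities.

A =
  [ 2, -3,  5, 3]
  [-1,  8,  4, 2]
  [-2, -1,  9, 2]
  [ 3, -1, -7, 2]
λ = 3: alg = 1, geom = 1; λ = 6: alg = 3, geom = 1

Step 1 — factor the characteristic polynomial to read off the algebraic multiplicities:
  χ_A(x) = (x - 6)^3*(x - 3)

Step 2 — compute geometric multiplicities via the rank-nullity identity g(λ) = n − rank(A − λI):
  rank(A − (3)·I) = 3, so dim ker(A − (3)·I) = n − 3 = 1
  rank(A − (6)·I) = 3, so dim ker(A − (6)·I) = n − 3 = 1

Summary:
  λ = 3: algebraic multiplicity = 1, geometric multiplicity = 1
  λ = 6: algebraic multiplicity = 3, geometric multiplicity = 1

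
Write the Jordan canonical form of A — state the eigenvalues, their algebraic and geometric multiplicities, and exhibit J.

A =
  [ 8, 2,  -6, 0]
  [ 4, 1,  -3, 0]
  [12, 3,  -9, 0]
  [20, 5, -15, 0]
J_2(0) ⊕ J_1(0) ⊕ J_1(0)

The characteristic polynomial is
  det(x·I − A) = x^4

Eigenvalues and multiplicities (the geometric multiplicity of λ is n − rank(A − λI), which equals the number of Jordan blocks for λ):
  λ = 0: algebraic multiplicity = 4, geometric multiplicity = 3

Determining the block sizes for each eigenvalue:
  λ = 0: 3 blocks summing to 4 forces exactly one block of size 2 and the rest size 1 → block sizes [2, 1, 1]

Assembling the blocks gives a Jordan form
J =
  [0, 1, 0, 0]
  [0, 0, 0, 0]
  [0, 0, 0, 0]
  [0, 0, 0, 0]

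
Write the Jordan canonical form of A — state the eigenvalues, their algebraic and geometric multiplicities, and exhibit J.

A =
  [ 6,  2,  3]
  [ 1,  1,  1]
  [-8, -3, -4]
J_3(1)

The characteristic polynomial is
  det(x·I − A) = x^3 - 3*x^2 + 3*x - 1 = (x - 1)^3

Eigenvalues and multiplicities (the geometric multiplicity of λ is n − rank(A − λI), which equals the number of Jordan blocks for λ):
  λ = 1: algebraic multiplicity = 3, geometric multiplicity = 1

Determining the block sizes for each eigenvalue:
  λ = 1: one block (gm = 1), so the single block has size am = 3 → block sizes [3]

Assembling the blocks gives a Jordan form
J =
  [1, 1, 0]
  [0, 1, 1]
  [0, 0, 1]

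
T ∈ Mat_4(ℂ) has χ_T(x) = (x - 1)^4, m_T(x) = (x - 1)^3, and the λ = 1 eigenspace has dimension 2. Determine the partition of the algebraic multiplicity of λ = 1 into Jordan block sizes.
Block sizes for λ = 1: [3, 1]

Step 1 — from the characteristic polynomial, algebraic multiplicity of λ = 1 is 4. From dim ker(T − (1)·I) = 2, there are exactly 2 Jordan blocks for λ = 1.
Step 2 — from the minimal polynomial, the factor (x − 1)^3 tells us the largest block for λ = 1 has size 3.
Step 3 — with total size 4, 2 blocks, and largest block 3, the block sizes (in nonincreasing order) are [3, 1].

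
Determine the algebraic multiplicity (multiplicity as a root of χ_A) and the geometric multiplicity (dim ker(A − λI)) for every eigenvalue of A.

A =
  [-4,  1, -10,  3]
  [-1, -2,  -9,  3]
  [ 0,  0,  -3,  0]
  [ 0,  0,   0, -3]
λ = -3: alg = 4, geom = 2

Step 1 — factor the characteristic polynomial to read off the algebraic multiplicities:
  χ_A(x) = (x + 3)^4

Step 2 — compute geometric multiplicities via the rank-nullity identity g(λ) = n − rank(A − λI):
  rank(A − (-3)·I) = 2, so dim ker(A − (-3)·I) = n − 2 = 2

Summary:
  λ = -3: algebraic multiplicity = 4, geometric multiplicity = 2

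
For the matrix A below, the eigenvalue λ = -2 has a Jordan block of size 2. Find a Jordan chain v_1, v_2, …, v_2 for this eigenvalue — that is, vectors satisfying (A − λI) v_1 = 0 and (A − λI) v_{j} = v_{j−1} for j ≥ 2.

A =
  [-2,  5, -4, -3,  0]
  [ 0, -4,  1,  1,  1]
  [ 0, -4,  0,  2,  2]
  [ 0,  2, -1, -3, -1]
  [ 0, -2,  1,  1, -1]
A Jordan chain for λ = -2 of length 2:
v_1 = (5, -2, -4, 2, -2)ᵀ
v_2 = (0, 1, 0, 0, 0)ᵀ

Let N = A − (-2)·I. We want v_2 with N^2 v_2 = 0 but N^1 v_2 ≠ 0; then v_{j-1} := N · v_j for j = 2, …, 2.

Pick v_2 = (0, 1, 0, 0, 0)ᵀ.
Then v_1 = N · v_2 = (5, -2, -4, 2, -2)ᵀ.

Sanity check: (A − (-2)·I) v_1 = (0, 0, 0, 0, 0)ᵀ = 0. ✓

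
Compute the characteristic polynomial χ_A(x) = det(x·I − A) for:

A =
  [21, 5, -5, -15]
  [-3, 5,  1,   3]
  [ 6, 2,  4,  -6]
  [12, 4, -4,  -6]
x^4 - 24*x^3 + 216*x^2 - 864*x + 1296

Expanding det(x·I − A) (e.g. by cofactor expansion or by noting that A is similar to its Jordan form J, which has the same characteristic polynomial as A) gives
  χ_A(x) = x^4 - 24*x^3 + 216*x^2 - 864*x + 1296
which factors as (x - 6)^4. The eigenvalues (with algebraic multiplicities) are λ = 6 with multiplicity 4.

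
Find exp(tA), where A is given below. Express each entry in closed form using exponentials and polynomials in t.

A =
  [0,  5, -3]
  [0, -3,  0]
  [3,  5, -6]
e^{tA} =
  [3*t*exp(-3*t) + exp(-3*t), 5*t*exp(-3*t), -3*t*exp(-3*t)]
  [0, exp(-3*t), 0]
  [3*t*exp(-3*t), 5*t*exp(-3*t), -3*t*exp(-3*t) + exp(-3*t)]

Strategy: write A = P · J · P⁻¹ where J is a Jordan canonical form, so e^{tA} = P · e^{tJ} · P⁻¹, and e^{tJ} can be computed block-by-block.

A has Jordan form
J =
  [-3,  1,  0]
  [ 0, -3,  0]
  [ 0,  0, -3]
(up to reordering of blocks).

Per-block formulas:
  For a 1×1 block at λ = -3: exp(t · [-3]) = [e^(-3t)].
  For a 2×2 Jordan block J_2(-3): exp(t · J_2(-3)) = e^(-3t)·(I + t·N), where N is the 2×2 nilpotent shift.

After assembling e^{tJ} and conjugating by P, we get:

e^{tA} =
  [3*t*exp(-3*t) + exp(-3*t), 5*t*exp(-3*t), -3*t*exp(-3*t)]
  [0, exp(-3*t), 0]
  [3*t*exp(-3*t), 5*t*exp(-3*t), -3*t*exp(-3*t) + exp(-3*t)]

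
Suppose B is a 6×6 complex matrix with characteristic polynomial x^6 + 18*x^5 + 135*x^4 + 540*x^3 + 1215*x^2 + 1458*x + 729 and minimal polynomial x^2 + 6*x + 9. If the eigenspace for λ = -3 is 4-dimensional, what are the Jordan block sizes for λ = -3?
Block sizes for λ = -3: [2, 2, 1, 1]

Step 1 — from the characteristic polynomial, algebraic multiplicity of λ = -3 is 6. From dim ker(B − (-3)·I) = 4, there are exactly 4 Jordan blocks for λ = -3.
Step 2 — from the minimal polynomial, the factor (x + 3)^2 tells us the largest block for λ = -3 has size 2.
Step 3 — with total size 6, 4 blocks, and largest block 2, the block sizes (in nonincreasing order) are [2, 2, 1, 1].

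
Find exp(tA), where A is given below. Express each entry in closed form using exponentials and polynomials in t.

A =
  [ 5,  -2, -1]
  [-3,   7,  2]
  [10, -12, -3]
e^{tA} =
  [2*t*exp(3*t) + exp(3*t), -2*t*exp(3*t), -t*exp(3*t)]
  [t^2*exp(3*t) - 3*t*exp(3*t), -t^2*exp(3*t) + 4*t*exp(3*t) + exp(3*t), -t^2*exp(3*t)/2 + 2*t*exp(3*t)]
  [-2*t^2*exp(3*t) + 10*t*exp(3*t), 2*t^2*exp(3*t) - 12*t*exp(3*t), t^2*exp(3*t) - 6*t*exp(3*t) + exp(3*t)]

Strategy: write A = P · J · P⁻¹ where J is a Jordan canonical form, so e^{tA} = P · e^{tJ} · P⁻¹, and e^{tJ} can be computed block-by-block.

A has Jordan form
J =
  [3, 1, 0]
  [0, 3, 1]
  [0, 0, 3]
(up to reordering of blocks).

Per-block formulas:
  For a 3×3 Jordan block J_3(3): exp(t · J_3(3)) = e^(3t)·(I + t·N + (t^2/2)·N^2), where N is the 3×3 nilpotent shift.

After assembling e^{tJ} and conjugating by P, we get:

e^{tA} =
  [2*t*exp(3*t) + exp(3*t), -2*t*exp(3*t), -t*exp(3*t)]
  [t^2*exp(3*t) - 3*t*exp(3*t), -t^2*exp(3*t) + 4*t*exp(3*t) + exp(3*t), -t^2*exp(3*t)/2 + 2*t*exp(3*t)]
  [-2*t^2*exp(3*t) + 10*t*exp(3*t), 2*t^2*exp(3*t) - 12*t*exp(3*t), t^2*exp(3*t) - 6*t*exp(3*t) + exp(3*t)]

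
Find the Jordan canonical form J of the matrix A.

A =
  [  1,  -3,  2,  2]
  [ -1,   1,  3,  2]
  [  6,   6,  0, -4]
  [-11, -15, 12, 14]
J_3(4) ⊕ J_1(4)

The characteristic polynomial is
  det(x·I − A) = x^4 - 16*x^3 + 96*x^2 - 256*x + 256 = (x - 4)^4

Eigenvalues and multiplicities (the geometric multiplicity of λ is n − rank(A − λI), which equals the number of Jordan blocks for λ):
  λ = 4: algebraic multiplicity = 4, geometric multiplicity = 2

Determining the block sizes for each eigenvalue:
  λ = 4: with am = 4 and gm = 2, the partition is not yet determined (e.g. several partitions of 4 into 2 parts exist). Let N = A − (4)·I. Computing rank(N^1) = 2, rank(N^2) = 1, rank(N^3) = 0; the number of blocks of size ≥ j is rank(N^{j−1}) − rank(N^j), giving [2, 1, 1]. So we have 1 block(s) of size 3, 1 block(s) of size 1 → block sizes [3, 1]

Assembling the blocks gives a Jordan form
J =
  [4, 1, 0, 0]
  [0, 4, 1, 0]
  [0, 0, 4, 0]
  [0, 0, 0, 4]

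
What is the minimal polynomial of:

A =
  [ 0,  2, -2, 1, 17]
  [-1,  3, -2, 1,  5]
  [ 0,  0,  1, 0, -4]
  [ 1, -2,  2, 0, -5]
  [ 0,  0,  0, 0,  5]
x^3 - 7*x^2 + 11*x - 5

The characteristic polynomial is χ_A(x) = (x - 5)*(x - 1)^4, so the eigenvalues are known. The minimal polynomial is
  m_A(x) = Π_λ (x − λ)^{k_λ}
where k_λ is the size of the *largest* Jordan block for λ (equivalently, the smallest k with (A − λI)^k v = 0 for every generalised eigenvector v of λ).

  λ = 1: largest Jordan block has size 2, contributing (x − 1)^2
  λ = 5: largest Jordan block has size 1, contributing (x − 5)

So m_A(x) = (x - 5)*(x - 1)^2 = x^3 - 7*x^2 + 11*x - 5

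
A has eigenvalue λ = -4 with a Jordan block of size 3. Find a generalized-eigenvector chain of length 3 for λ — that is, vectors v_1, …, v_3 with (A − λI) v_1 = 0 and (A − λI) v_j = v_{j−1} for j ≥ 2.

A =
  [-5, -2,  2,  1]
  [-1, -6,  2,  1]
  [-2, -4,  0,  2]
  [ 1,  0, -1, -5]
A Jordan chain for λ = -4 of length 3:
v_1 = (-2, -2, -4, 2)ᵀ
v_2 = (-2, -2, -4, 0)ᵀ
v_3 = (0, 1, 0, 0)ᵀ

Let N = A − (-4)·I. We want v_3 with N^3 v_3 = 0 but N^2 v_3 ≠ 0; then v_{j-1} := N · v_j for j = 3, …, 2.

Pick v_3 = (0, 1, 0, 0)ᵀ.
Then v_2 = N · v_3 = (-2, -2, -4, 0)ᵀ.
Then v_1 = N · v_2 = (-2, -2, -4, 2)ᵀ.

Sanity check: (A − (-4)·I) v_1 = (0, 0, 0, 0)ᵀ = 0. ✓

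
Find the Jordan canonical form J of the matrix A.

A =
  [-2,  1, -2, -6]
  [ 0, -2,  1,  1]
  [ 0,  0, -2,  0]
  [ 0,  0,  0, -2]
J_3(-2) ⊕ J_1(-2)

The characteristic polynomial is
  det(x·I − A) = x^4 + 8*x^3 + 24*x^2 + 32*x + 16 = (x + 2)^4

Eigenvalues and multiplicities (the geometric multiplicity of λ is n − rank(A − λI), which equals the number of Jordan blocks for λ):
  λ = -2: algebraic multiplicity = 4, geometric multiplicity = 2

Determining the block sizes for each eigenvalue:
  λ = -2: with am = 4 and gm = 2, the partition is not yet determined (e.g. several partitions of 4 into 2 parts exist). Let N = A − (-2)·I. Computing rank(N^1) = 2, rank(N^2) = 1, rank(N^3) = 0; the number of blocks of size ≥ j is rank(N^{j−1}) − rank(N^j), giving [2, 1, 1]. So we have 1 block(s) of size 3, 1 block(s) of size 1 → block sizes [3, 1]

Assembling the blocks gives a Jordan form
J =
  [-2,  1,  0,  0]
  [ 0, -2,  1,  0]
  [ 0,  0, -2,  0]
  [ 0,  0,  0, -2]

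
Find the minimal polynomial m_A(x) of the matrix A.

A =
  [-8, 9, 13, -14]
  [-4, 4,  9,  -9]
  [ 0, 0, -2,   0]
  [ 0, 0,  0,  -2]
x^3 + 6*x^2 + 12*x + 8

The characteristic polynomial is χ_A(x) = (x + 2)^4, so the eigenvalues are known. The minimal polynomial is
  m_A(x) = Π_λ (x − λ)^{k_λ}
where k_λ is the size of the *largest* Jordan block for λ (equivalently, the smallest k with (A − λI)^k v = 0 for every generalised eigenvector v of λ).

  λ = -2: largest Jordan block has size 3, contributing (x + 2)^3

So m_A(x) = (x + 2)^3 = x^3 + 6*x^2 + 12*x + 8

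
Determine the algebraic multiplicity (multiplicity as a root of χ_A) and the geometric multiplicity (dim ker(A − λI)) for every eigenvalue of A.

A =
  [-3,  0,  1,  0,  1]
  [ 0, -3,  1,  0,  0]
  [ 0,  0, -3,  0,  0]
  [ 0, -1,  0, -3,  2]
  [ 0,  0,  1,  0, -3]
λ = -3: alg = 5, geom = 2

Step 1 — factor the characteristic polynomial to read off the algebraic multiplicities:
  χ_A(x) = (x + 3)^5

Step 2 — compute geometric multiplicities via the rank-nullity identity g(λ) = n − rank(A − λI):
  rank(A − (-3)·I) = 3, so dim ker(A − (-3)·I) = n − 3 = 2

Summary:
  λ = -3: algebraic multiplicity = 5, geometric multiplicity = 2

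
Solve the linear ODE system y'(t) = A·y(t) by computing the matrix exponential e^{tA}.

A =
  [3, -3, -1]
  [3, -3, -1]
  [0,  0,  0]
e^{tA} =
  [3*t + 1, -3*t, -t]
  [3*t, 1 - 3*t, -t]
  [0, 0, 1]

Strategy: write A = P · J · P⁻¹ where J is a Jordan canonical form, so e^{tA} = P · e^{tJ} · P⁻¹, and e^{tJ} can be computed block-by-block.

A has Jordan form
J =
  [0, 1, 0]
  [0, 0, 0]
  [0, 0, 0]
(up to reordering of blocks).

Per-block formulas:
  For a 1×1 block at λ = 0: exp(t · [0]) = [e^(0t)].
  For a 2×2 Jordan block J_2(0): exp(t · J_2(0)) = e^(0t)·(I + t·N), where N is the 2×2 nilpotent shift.

After assembling e^{tJ} and conjugating by P, we get:

e^{tA} =
  [3*t + 1, -3*t, -t]
  [3*t, 1 - 3*t, -t]
  [0, 0, 1]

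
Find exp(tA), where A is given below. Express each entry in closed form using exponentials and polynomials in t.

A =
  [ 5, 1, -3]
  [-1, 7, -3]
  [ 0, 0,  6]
e^{tA} =
  [-t*exp(6*t) + exp(6*t), t*exp(6*t), -3*t*exp(6*t)]
  [-t*exp(6*t), t*exp(6*t) + exp(6*t), -3*t*exp(6*t)]
  [0, 0, exp(6*t)]

Strategy: write A = P · J · P⁻¹ where J is a Jordan canonical form, so e^{tA} = P · e^{tJ} · P⁻¹, and e^{tJ} can be computed block-by-block.

A has Jordan form
J =
  [6, 1, 0]
  [0, 6, 0]
  [0, 0, 6]
(up to reordering of blocks).

Per-block formulas:
  For a 2×2 Jordan block J_2(6): exp(t · J_2(6)) = e^(6t)·(I + t·N), where N is the 2×2 nilpotent shift.
  For a 1×1 block at λ = 6: exp(t · [6]) = [e^(6t)].

After assembling e^{tJ} and conjugating by P, we get:

e^{tA} =
  [-t*exp(6*t) + exp(6*t), t*exp(6*t), -3*t*exp(6*t)]
  [-t*exp(6*t), t*exp(6*t) + exp(6*t), -3*t*exp(6*t)]
  [0, 0, exp(6*t)]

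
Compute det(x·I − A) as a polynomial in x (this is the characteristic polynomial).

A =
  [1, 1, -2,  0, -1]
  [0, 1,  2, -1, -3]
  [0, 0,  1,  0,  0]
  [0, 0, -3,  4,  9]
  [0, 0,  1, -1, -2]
x^5 - 5*x^4 + 10*x^3 - 10*x^2 + 5*x - 1

Expanding det(x·I − A) (e.g. by cofactor expansion or by noting that A is similar to its Jordan form J, which has the same characteristic polynomial as A) gives
  χ_A(x) = x^5 - 5*x^4 + 10*x^3 - 10*x^2 + 5*x - 1
which factors as (x - 1)^5. The eigenvalues (with algebraic multiplicities) are λ = 1 with multiplicity 5.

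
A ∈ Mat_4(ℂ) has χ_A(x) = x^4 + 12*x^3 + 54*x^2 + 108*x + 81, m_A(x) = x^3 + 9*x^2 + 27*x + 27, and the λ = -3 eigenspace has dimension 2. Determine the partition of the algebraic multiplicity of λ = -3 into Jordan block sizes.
Block sizes for λ = -3: [3, 1]

Step 1 — from the characteristic polynomial, algebraic multiplicity of λ = -3 is 4. From dim ker(A − (-3)·I) = 2, there are exactly 2 Jordan blocks for λ = -3.
Step 2 — from the minimal polynomial, the factor (x + 3)^3 tells us the largest block for λ = -3 has size 3.
Step 3 — with total size 4, 2 blocks, and largest block 3, the block sizes (in nonincreasing order) are [3, 1].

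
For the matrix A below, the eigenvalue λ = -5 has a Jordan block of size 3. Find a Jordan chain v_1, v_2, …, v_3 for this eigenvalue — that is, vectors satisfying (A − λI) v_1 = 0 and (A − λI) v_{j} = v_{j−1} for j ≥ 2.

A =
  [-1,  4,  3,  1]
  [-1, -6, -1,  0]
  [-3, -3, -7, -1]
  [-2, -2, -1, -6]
A Jordan chain for λ = -5 of length 3:
v_1 = (1, 0, -1, -1)ᵀ
v_2 = (4, -1, -3, -2)ᵀ
v_3 = (1, 0, 0, 0)ᵀ

Let N = A − (-5)·I. We want v_3 with N^3 v_3 = 0 but N^2 v_3 ≠ 0; then v_{j-1} := N · v_j for j = 3, …, 2.

Pick v_3 = (1, 0, 0, 0)ᵀ.
Then v_2 = N · v_3 = (4, -1, -3, -2)ᵀ.
Then v_1 = N · v_2 = (1, 0, -1, -1)ᵀ.

Sanity check: (A − (-5)·I) v_1 = (0, 0, 0, 0)ᵀ = 0. ✓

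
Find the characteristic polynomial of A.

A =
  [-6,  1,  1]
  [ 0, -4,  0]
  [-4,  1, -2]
x^3 + 12*x^2 + 48*x + 64

Expanding det(x·I − A) (e.g. by cofactor expansion or by noting that A is similar to its Jordan form J, which has the same characteristic polynomial as A) gives
  χ_A(x) = x^3 + 12*x^2 + 48*x + 64
which factors as (x + 4)^3. The eigenvalues (with algebraic multiplicities) are λ = -4 with multiplicity 3.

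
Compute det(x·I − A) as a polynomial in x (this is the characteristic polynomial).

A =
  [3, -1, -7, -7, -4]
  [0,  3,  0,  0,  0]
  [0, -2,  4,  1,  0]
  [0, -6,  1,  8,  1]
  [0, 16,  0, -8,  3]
x^5 - 21*x^4 + 174*x^3 - 710*x^2 + 1425*x - 1125

Expanding det(x·I − A) (e.g. by cofactor expansion or by noting that A is similar to its Jordan form J, which has the same characteristic polynomial as A) gives
  χ_A(x) = x^5 - 21*x^4 + 174*x^3 - 710*x^2 + 1425*x - 1125
which factors as (x - 5)^3*(x - 3)^2. The eigenvalues (with algebraic multiplicities) are λ = 3 with multiplicity 2, λ = 5 with multiplicity 3.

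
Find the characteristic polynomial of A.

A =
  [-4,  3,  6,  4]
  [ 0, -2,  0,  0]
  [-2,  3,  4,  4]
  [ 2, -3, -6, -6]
x^4 + 8*x^3 + 24*x^2 + 32*x + 16

Expanding det(x·I − A) (e.g. by cofactor expansion or by noting that A is similar to its Jordan form J, which has the same characteristic polynomial as A) gives
  χ_A(x) = x^4 + 8*x^3 + 24*x^2 + 32*x + 16
which factors as (x + 2)^4. The eigenvalues (with algebraic multiplicities) are λ = -2 with multiplicity 4.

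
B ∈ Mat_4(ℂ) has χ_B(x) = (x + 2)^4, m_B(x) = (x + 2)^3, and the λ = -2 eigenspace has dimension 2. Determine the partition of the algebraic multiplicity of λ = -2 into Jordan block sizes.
Block sizes for λ = -2: [3, 1]

Step 1 — from the characteristic polynomial, algebraic multiplicity of λ = -2 is 4. From dim ker(B − (-2)·I) = 2, there are exactly 2 Jordan blocks for λ = -2.
Step 2 — from the minimal polynomial, the factor (x + 2)^3 tells us the largest block for λ = -2 has size 3.
Step 3 — with total size 4, 2 blocks, and largest block 3, the block sizes (in nonincreasing order) are [3, 1].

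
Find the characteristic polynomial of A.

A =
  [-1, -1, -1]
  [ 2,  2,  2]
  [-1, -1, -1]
x^3

Expanding det(x·I − A) (e.g. by cofactor expansion or by noting that A is similar to its Jordan form J, which has the same characteristic polynomial as A) gives
  χ_A(x) = x^3
which factors as x^3. The eigenvalues (with algebraic multiplicities) are λ = 0 with multiplicity 3.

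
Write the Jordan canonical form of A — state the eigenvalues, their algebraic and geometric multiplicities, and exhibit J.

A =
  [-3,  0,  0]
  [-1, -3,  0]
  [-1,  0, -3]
J_2(-3) ⊕ J_1(-3)

The characteristic polynomial is
  det(x·I − A) = x^3 + 9*x^2 + 27*x + 27 = (x + 3)^3

Eigenvalues and multiplicities (the geometric multiplicity of λ is n − rank(A − λI), which equals the number of Jordan blocks for λ):
  λ = -3: algebraic multiplicity = 3, geometric multiplicity = 2

Determining the block sizes for each eigenvalue:
  λ = -3: 2 blocks summing to 3 forces exactly one block of size 2 and the rest size 1 → block sizes [2, 1]

Assembling the blocks gives a Jordan form
J =
  [-3,  1,  0]
  [ 0, -3,  0]
  [ 0,  0, -3]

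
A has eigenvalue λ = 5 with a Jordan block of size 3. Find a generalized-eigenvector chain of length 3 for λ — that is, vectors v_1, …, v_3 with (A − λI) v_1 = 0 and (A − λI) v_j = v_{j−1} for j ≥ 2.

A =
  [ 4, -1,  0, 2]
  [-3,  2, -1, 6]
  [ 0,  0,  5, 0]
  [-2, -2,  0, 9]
A Jordan chain for λ = 5 of length 3:
v_1 = (1, 3, 0, 2)ᵀ
v_2 = (0, -1, 0, 0)ᵀ
v_3 = (0, 0, 1, 0)ᵀ

Let N = A − (5)·I. We want v_3 with N^3 v_3 = 0 but N^2 v_3 ≠ 0; then v_{j-1} := N · v_j for j = 3, …, 2.

Pick v_3 = (0, 0, 1, 0)ᵀ.
Then v_2 = N · v_3 = (0, -1, 0, 0)ᵀ.
Then v_1 = N · v_2 = (1, 3, 0, 2)ᵀ.

Sanity check: (A − (5)·I) v_1 = (0, 0, 0, 0)ᵀ = 0. ✓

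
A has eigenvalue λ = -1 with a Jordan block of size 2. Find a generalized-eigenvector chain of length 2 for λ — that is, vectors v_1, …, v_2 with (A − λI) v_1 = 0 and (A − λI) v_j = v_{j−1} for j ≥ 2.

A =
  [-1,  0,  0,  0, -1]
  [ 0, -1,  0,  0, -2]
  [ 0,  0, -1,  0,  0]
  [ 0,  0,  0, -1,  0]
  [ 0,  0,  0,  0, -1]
A Jordan chain for λ = -1 of length 2:
v_1 = (-1, -2, 0, 0, 0)ᵀ
v_2 = (0, 0, 0, 0, 1)ᵀ

Let N = A − (-1)·I. We want v_2 with N^2 v_2 = 0 but N^1 v_2 ≠ 0; then v_{j-1} := N · v_j for j = 2, …, 2.

Pick v_2 = (0, 0, 0, 0, 1)ᵀ.
Then v_1 = N · v_2 = (-1, -2, 0, 0, 0)ᵀ.

Sanity check: (A − (-1)·I) v_1 = (0, 0, 0, 0, 0)ᵀ = 0. ✓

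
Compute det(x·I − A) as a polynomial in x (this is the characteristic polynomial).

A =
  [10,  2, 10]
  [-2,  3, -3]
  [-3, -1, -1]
x^3 - 12*x^2 + 48*x - 64

Expanding det(x·I − A) (e.g. by cofactor expansion or by noting that A is similar to its Jordan form J, which has the same characteristic polynomial as A) gives
  χ_A(x) = x^3 - 12*x^2 + 48*x - 64
which factors as (x - 4)^3. The eigenvalues (with algebraic multiplicities) are λ = 4 with multiplicity 3.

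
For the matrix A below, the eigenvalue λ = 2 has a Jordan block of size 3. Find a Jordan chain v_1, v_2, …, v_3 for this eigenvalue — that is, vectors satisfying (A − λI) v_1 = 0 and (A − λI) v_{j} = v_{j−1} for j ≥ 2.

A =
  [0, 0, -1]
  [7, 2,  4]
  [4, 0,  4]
A Jordan chain for λ = 2 of length 3:
v_1 = (0, 2, 0)ᵀ
v_2 = (-2, 7, 4)ᵀ
v_3 = (1, 0, 0)ᵀ

Let N = A − (2)·I. We want v_3 with N^3 v_3 = 0 but N^2 v_3 ≠ 0; then v_{j-1} := N · v_j for j = 3, …, 2.

Pick v_3 = (1, 0, 0)ᵀ.
Then v_2 = N · v_3 = (-2, 7, 4)ᵀ.
Then v_1 = N · v_2 = (0, 2, 0)ᵀ.

Sanity check: (A − (2)·I) v_1 = (0, 0, 0)ᵀ = 0. ✓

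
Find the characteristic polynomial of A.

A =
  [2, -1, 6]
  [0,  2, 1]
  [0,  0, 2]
x^3 - 6*x^2 + 12*x - 8

Expanding det(x·I − A) (e.g. by cofactor expansion or by noting that A is similar to its Jordan form J, which has the same characteristic polynomial as A) gives
  χ_A(x) = x^3 - 6*x^2 + 12*x - 8
which factors as (x - 2)^3. The eigenvalues (with algebraic multiplicities) are λ = 2 with multiplicity 3.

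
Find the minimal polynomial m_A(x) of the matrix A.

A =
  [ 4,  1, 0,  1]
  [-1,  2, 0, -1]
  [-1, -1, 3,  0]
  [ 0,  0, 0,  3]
x^2 - 6*x + 9

The characteristic polynomial is χ_A(x) = (x - 3)^4, so the eigenvalues are known. The minimal polynomial is
  m_A(x) = Π_λ (x − λ)^{k_λ}
where k_λ is the size of the *largest* Jordan block for λ (equivalently, the smallest k with (A − λI)^k v = 0 for every generalised eigenvector v of λ).

  λ = 3: largest Jordan block has size 2, contributing (x − 3)^2

So m_A(x) = (x - 3)^2 = x^2 - 6*x + 9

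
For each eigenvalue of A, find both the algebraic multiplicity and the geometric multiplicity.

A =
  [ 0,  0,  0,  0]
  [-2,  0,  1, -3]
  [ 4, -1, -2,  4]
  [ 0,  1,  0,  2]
λ = 0: alg = 4, geom = 2

Step 1 — factor the characteristic polynomial to read off the algebraic multiplicities:
  χ_A(x) = x^4

Step 2 — compute geometric multiplicities via the rank-nullity identity g(λ) = n − rank(A − λI):
  rank(A − (0)·I) = 2, so dim ker(A − (0)·I) = n − 2 = 2

Summary:
  λ = 0: algebraic multiplicity = 4, geometric multiplicity = 2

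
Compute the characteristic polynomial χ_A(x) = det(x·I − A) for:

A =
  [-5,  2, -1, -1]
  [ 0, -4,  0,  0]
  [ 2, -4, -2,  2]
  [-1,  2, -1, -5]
x^4 + 16*x^3 + 96*x^2 + 256*x + 256

Expanding det(x·I − A) (e.g. by cofactor expansion or by noting that A is similar to its Jordan form J, which has the same characteristic polynomial as A) gives
  χ_A(x) = x^4 + 16*x^3 + 96*x^2 + 256*x + 256
which factors as (x + 4)^4. The eigenvalues (with algebraic multiplicities) are λ = -4 with multiplicity 4.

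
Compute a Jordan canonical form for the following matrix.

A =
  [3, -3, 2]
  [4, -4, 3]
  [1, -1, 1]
J_3(0)

The characteristic polynomial is
  det(x·I − A) = x^3

Eigenvalues and multiplicities (the geometric multiplicity of λ is n − rank(A − λI), which equals the number of Jordan blocks for λ):
  λ = 0: algebraic multiplicity = 3, geometric multiplicity = 1

Determining the block sizes for each eigenvalue:
  λ = 0: one block (gm = 1), so the single block has size am = 3 → block sizes [3]

Assembling the blocks gives a Jordan form
J =
  [0, 1, 0]
  [0, 0, 1]
  [0, 0, 0]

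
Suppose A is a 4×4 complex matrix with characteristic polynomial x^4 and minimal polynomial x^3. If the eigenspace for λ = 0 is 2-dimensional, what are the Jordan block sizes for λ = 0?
Block sizes for λ = 0: [3, 1]

Step 1 — from the characteristic polynomial, algebraic multiplicity of λ = 0 is 4. From dim ker(A − (0)·I) = 2, there are exactly 2 Jordan blocks for λ = 0.
Step 2 — from the minimal polynomial, the factor (x − 0)^3 tells us the largest block for λ = 0 has size 3.
Step 3 — with total size 4, 2 blocks, and largest block 3, the block sizes (in nonincreasing order) are [3, 1].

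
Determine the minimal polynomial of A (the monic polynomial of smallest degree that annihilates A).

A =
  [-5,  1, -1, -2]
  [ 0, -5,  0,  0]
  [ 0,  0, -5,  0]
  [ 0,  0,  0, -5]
x^2 + 10*x + 25

The characteristic polynomial is χ_A(x) = (x + 5)^4, so the eigenvalues are known. The minimal polynomial is
  m_A(x) = Π_λ (x − λ)^{k_λ}
where k_λ is the size of the *largest* Jordan block for λ (equivalently, the smallest k with (A − λI)^k v = 0 for every generalised eigenvector v of λ).

  λ = -5: largest Jordan block has size 2, contributing (x + 5)^2

So m_A(x) = (x + 5)^2 = x^2 + 10*x + 25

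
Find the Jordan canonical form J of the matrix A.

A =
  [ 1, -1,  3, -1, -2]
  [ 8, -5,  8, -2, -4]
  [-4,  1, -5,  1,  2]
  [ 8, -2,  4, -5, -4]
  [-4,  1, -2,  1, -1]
J_3(-3) ⊕ J_1(-3) ⊕ J_1(-3)

The characteristic polynomial is
  det(x·I − A) = x^5 + 15*x^4 + 90*x^3 + 270*x^2 + 405*x + 243 = (x + 3)^5

Eigenvalues and multiplicities (the geometric multiplicity of λ is n − rank(A − λI), which equals the number of Jordan blocks for λ):
  λ = -3: algebraic multiplicity = 5, geometric multiplicity = 3

Determining the block sizes for each eigenvalue:
  λ = -3: with am = 5 and gm = 3, the partition is not yet determined (e.g. several partitions of 5 into 3 parts exist). Let N = A − (-3)·I. Computing rank(N^1) = 2, rank(N^2) = 1, rank(N^3) = 0; the number of blocks of size ≥ j is rank(N^{j−1}) − rank(N^j), giving [3, 1, 1]. So we have 1 block(s) of size 3, 2 block(s) of size 1 → block sizes [3, 1, 1]

Assembling the blocks gives a Jordan form
J =
  [-3,  1,  0,  0,  0]
  [ 0, -3,  1,  0,  0]
  [ 0,  0, -3,  0,  0]
  [ 0,  0,  0, -3,  0]
  [ 0,  0,  0,  0, -3]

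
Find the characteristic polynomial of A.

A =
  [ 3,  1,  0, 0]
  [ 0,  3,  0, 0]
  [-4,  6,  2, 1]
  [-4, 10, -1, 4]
x^4 - 12*x^3 + 54*x^2 - 108*x + 81

Expanding det(x·I − A) (e.g. by cofactor expansion or by noting that A is similar to its Jordan form J, which has the same characteristic polynomial as A) gives
  χ_A(x) = x^4 - 12*x^3 + 54*x^2 - 108*x + 81
which factors as (x - 3)^4. The eigenvalues (with algebraic multiplicities) are λ = 3 with multiplicity 4.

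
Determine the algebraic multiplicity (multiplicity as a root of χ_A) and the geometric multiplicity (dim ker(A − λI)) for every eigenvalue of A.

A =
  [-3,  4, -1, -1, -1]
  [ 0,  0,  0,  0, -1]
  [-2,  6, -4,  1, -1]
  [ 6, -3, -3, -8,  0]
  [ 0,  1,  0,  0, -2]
λ = -5: alg = 3, geom = 2; λ = -1: alg = 2, geom = 1

Step 1 — factor the characteristic polynomial to read off the algebraic multiplicities:
  χ_A(x) = (x + 1)^2*(x + 5)^3

Step 2 — compute geometric multiplicities via the rank-nullity identity g(λ) = n − rank(A − λI):
  rank(A − (-5)·I) = 3, so dim ker(A − (-5)·I) = n − 3 = 2
  rank(A − (-1)·I) = 4, so dim ker(A − (-1)·I) = n − 4 = 1

Summary:
  λ = -5: algebraic multiplicity = 3, geometric multiplicity = 2
  λ = -1: algebraic multiplicity = 2, geometric multiplicity = 1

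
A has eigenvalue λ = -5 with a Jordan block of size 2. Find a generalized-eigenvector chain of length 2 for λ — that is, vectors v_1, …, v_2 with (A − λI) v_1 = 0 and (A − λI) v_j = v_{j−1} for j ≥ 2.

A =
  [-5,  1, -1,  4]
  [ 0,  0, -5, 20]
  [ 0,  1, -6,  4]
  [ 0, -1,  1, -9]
A Jordan chain for λ = -5 of length 2:
v_1 = (1, 5, 1, -1)ᵀ
v_2 = (0, 1, 0, 0)ᵀ

Let N = A − (-5)·I. We want v_2 with N^2 v_2 = 0 but N^1 v_2 ≠ 0; then v_{j-1} := N · v_j for j = 2, …, 2.

Pick v_2 = (0, 1, 0, 0)ᵀ.
Then v_1 = N · v_2 = (1, 5, 1, -1)ᵀ.

Sanity check: (A − (-5)·I) v_1 = (0, 0, 0, 0)ᵀ = 0. ✓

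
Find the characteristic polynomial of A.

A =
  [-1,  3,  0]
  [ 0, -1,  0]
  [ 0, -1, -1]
x^3 + 3*x^2 + 3*x + 1

Expanding det(x·I − A) (e.g. by cofactor expansion or by noting that A is similar to its Jordan form J, which has the same characteristic polynomial as A) gives
  χ_A(x) = x^3 + 3*x^2 + 3*x + 1
which factors as (x + 1)^3. The eigenvalues (with algebraic multiplicities) are λ = -1 with multiplicity 3.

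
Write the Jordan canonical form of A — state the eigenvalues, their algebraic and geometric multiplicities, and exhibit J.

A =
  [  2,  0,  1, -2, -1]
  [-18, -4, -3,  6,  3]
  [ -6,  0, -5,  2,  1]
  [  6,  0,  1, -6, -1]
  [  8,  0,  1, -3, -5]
J_1(-4) ⊕ J_1(-4) ⊕ J_1(-4) ⊕ J_2(-3)

The characteristic polynomial is
  det(x·I − A) = x^5 + 18*x^4 + 129*x^3 + 460*x^2 + 816*x + 576 = (x + 3)^2*(x + 4)^3

Eigenvalues and multiplicities (the geometric multiplicity of λ is n − rank(A − λI), which equals the number of Jordan blocks for λ):
  λ = -4: algebraic multiplicity = 3, geometric multiplicity = 3
  λ = -3: algebraic multiplicity = 2, geometric multiplicity = 1

Determining the block sizes for each eigenvalue:
  λ = -4: gm = am = 3, so every block has size 1 → block sizes [1, 1, 1]
  λ = -3: one block (gm = 1), so the single block has size am = 2 → block sizes [2]

Assembling the blocks gives a Jordan form
J =
  [-4,  0,  0,  0,  0]
  [ 0, -4,  0,  0,  0]
  [ 0,  0, -4,  0,  0]
  [ 0,  0,  0, -3,  1]
  [ 0,  0,  0,  0, -3]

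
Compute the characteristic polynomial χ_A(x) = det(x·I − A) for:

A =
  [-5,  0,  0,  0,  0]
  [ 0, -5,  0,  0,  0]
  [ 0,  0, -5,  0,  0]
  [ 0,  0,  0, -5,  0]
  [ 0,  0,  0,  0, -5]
x^5 + 25*x^4 + 250*x^3 + 1250*x^2 + 3125*x + 3125

Expanding det(x·I − A) (e.g. by cofactor expansion or by noting that A is similar to its Jordan form J, which has the same characteristic polynomial as A) gives
  χ_A(x) = x^5 + 25*x^4 + 250*x^3 + 1250*x^2 + 3125*x + 3125
which factors as (x + 5)^5. The eigenvalues (with algebraic multiplicities) are λ = -5 with multiplicity 5.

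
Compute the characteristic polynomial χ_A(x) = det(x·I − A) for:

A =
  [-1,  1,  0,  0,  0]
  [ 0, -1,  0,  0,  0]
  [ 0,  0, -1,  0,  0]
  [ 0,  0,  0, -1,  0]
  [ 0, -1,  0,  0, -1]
x^5 + 5*x^4 + 10*x^3 + 10*x^2 + 5*x + 1

Expanding det(x·I − A) (e.g. by cofactor expansion or by noting that A is similar to its Jordan form J, which has the same characteristic polynomial as A) gives
  χ_A(x) = x^5 + 5*x^4 + 10*x^3 + 10*x^2 + 5*x + 1
which factors as (x + 1)^5. The eigenvalues (with algebraic multiplicities) are λ = -1 with multiplicity 5.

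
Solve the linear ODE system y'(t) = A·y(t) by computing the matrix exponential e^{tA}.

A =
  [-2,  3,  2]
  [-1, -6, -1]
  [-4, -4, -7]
e^{tA} =
  [-t^2*exp(-5*t) + 3*t*exp(-5*t) + exp(-5*t), -t^2*exp(-5*t) + 3*t*exp(-5*t), -t^2*exp(-5*t)/2 + 2*t*exp(-5*t)]
  [t^2*exp(-5*t) - t*exp(-5*t), t^2*exp(-5*t) - t*exp(-5*t) + exp(-5*t), t^2*exp(-5*t)/2 - t*exp(-5*t)]
  [-4*t*exp(-5*t), -4*t*exp(-5*t), -2*t*exp(-5*t) + exp(-5*t)]

Strategy: write A = P · J · P⁻¹ where J is a Jordan canonical form, so e^{tA} = P · e^{tJ} · P⁻¹, and e^{tJ} can be computed block-by-block.

A has Jordan form
J =
  [-5,  1,  0]
  [ 0, -5,  1]
  [ 0,  0, -5]
(up to reordering of blocks).

Per-block formulas:
  For a 3×3 Jordan block J_3(-5): exp(t · J_3(-5)) = e^(-5t)·(I + t·N + (t^2/2)·N^2), where N is the 3×3 nilpotent shift.

After assembling e^{tJ} and conjugating by P, we get:

e^{tA} =
  [-t^2*exp(-5*t) + 3*t*exp(-5*t) + exp(-5*t), -t^2*exp(-5*t) + 3*t*exp(-5*t), -t^2*exp(-5*t)/2 + 2*t*exp(-5*t)]
  [t^2*exp(-5*t) - t*exp(-5*t), t^2*exp(-5*t) - t*exp(-5*t) + exp(-5*t), t^2*exp(-5*t)/2 - t*exp(-5*t)]
  [-4*t*exp(-5*t), -4*t*exp(-5*t), -2*t*exp(-5*t) + exp(-5*t)]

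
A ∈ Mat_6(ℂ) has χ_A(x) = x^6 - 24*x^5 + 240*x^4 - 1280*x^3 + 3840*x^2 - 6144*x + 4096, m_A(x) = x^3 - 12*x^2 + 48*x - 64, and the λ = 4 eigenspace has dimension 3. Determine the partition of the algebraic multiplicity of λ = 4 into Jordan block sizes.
Block sizes for λ = 4: [3, 2, 1]

Step 1 — from the characteristic polynomial, algebraic multiplicity of λ = 4 is 6. From dim ker(A − (4)·I) = 3, there are exactly 3 Jordan blocks for λ = 4.
Step 2 — from the minimal polynomial, the factor (x − 4)^3 tells us the largest block for λ = 4 has size 3.
Step 3 — with total size 6, 3 blocks, and largest block 3, the block sizes (in nonincreasing order) are [3, 2, 1].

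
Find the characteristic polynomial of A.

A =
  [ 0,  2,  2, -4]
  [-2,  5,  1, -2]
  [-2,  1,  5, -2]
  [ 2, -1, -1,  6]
x^4 - 16*x^3 + 96*x^2 - 256*x + 256

Expanding det(x·I − A) (e.g. by cofactor expansion or by noting that A is similar to its Jordan form J, which has the same characteristic polynomial as A) gives
  χ_A(x) = x^4 - 16*x^3 + 96*x^2 - 256*x + 256
which factors as (x - 4)^4. The eigenvalues (with algebraic multiplicities) are λ = 4 with multiplicity 4.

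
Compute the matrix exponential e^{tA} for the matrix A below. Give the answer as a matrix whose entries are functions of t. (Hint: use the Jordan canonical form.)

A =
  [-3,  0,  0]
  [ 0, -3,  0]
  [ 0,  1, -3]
e^{tA} =
  [exp(-3*t), 0, 0]
  [0, exp(-3*t), 0]
  [0, t*exp(-3*t), exp(-3*t)]

Strategy: write A = P · J · P⁻¹ where J is a Jordan canonical form, so e^{tA} = P · e^{tJ} · P⁻¹, and e^{tJ} can be computed block-by-block.

A has Jordan form
J =
  [-3,  1,  0]
  [ 0, -3,  0]
  [ 0,  0, -3]
(up to reordering of blocks).

Per-block formulas:
  For a 1×1 block at λ = -3: exp(t · [-3]) = [e^(-3t)].
  For a 2×2 Jordan block J_2(-3): exp(t · J_2(-3)) = e^(-3t)·(I + t·N), where N is the 2×2 nilpotent shift.

After assembling e^{tJ} and conjugating by P, we get:

e^{tA} =
  [exp(-3*t), 0, 0]
  [0, exp(-3*t), 0]
  [0, t*exp(-3*t), exp(-3*t)]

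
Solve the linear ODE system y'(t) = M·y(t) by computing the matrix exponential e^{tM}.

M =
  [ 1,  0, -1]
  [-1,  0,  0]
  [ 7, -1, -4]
e^{tM} =
  [-3*t^2*exp(-t)/2 + 2*t*exp(-t) + exp(-t), t^2*exp(-t)/2, t^2*exp(-t)/2 - t*exp(-t)]
  [-3*t^2*exp(-t)/2 - t*exp(-t), t^2*exp(-t)/2 + t*exp(-t) + exp(-t), t^2*exp(-t)/2]
  [-3*t^2*exp(-t) + 7*t*exp(-t), t^2*exp(-t) - t*exp(-t), t^2*exp(-t) - 3*t*exp(-t) + exp(-t)]

Strategy: write M = P · J · P⁻¹ where J is a Jordan canonical form, so e^{tM} = P · e^{tJ} · P⁻¹, and e^{tJ} can be computed block-by-block.

M has Jordan form
J =
  [-1,  1,  0]
  [ 0, -1,  1]
  [ 0,  0, -1]
(up to reordering of blocks).

Per-block formulas:
  For a 3×3 Jordan block J_3(-1): exp(t · J_3(-1)) = e^(-1t)·(I + t·N + (t^2/2)·N^2), where N is the 3×3 nilpotent shift.

After assembling e^{tJ} and conjugating by P, we get:

e^{tM} =
  [-3*t^2*exp(-t)/2 + 2*t*exp(-t) + exp(-t), t^2*exp(-t)/2, t^2*exp(-t)/2 - t*exp(-t)]
  [-3*t^2*exp(-t)/2 - t*exp(-t), t^2*exp(-t)/2 + t*exp(-t) + exp(-t), t^2*exp(-t)/2]
  [-3*t^2*exp(-t) + 7*t*exp(-t), t^2*exp(-t) - t*exp(-t), t^2*exp(-t) - 3*t*exp(-t) + exp(-t)]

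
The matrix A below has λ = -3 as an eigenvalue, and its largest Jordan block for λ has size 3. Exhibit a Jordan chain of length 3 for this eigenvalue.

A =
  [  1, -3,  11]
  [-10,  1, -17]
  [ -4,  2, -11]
A Jordan chain for λ = -3 of length 3:
v_1 = (2, -12, -4)ᵀ
v_2 = (4, -10, -4)ᵀ
v_3 = (1, 0, 0)ᵀ

Let N = A − (-3)·I. We want v_3 with N^3 v_3 = 0 but N^2 v_3 ≠ 0; then v_{j-1} := N · v_j for j = 3, …, 2.

Pick v_3 = (1, 0, 0)ᵀ.
Then v_2 = N · v_3 = (4, -10, -4)ᵀ.
Then v_1 = N · v_2 = (2, -12, -4)ᵀ.

Sanity check: (A − (-3)·I) v_1 = (0, 0, 0)ᵀ = 0. ✓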